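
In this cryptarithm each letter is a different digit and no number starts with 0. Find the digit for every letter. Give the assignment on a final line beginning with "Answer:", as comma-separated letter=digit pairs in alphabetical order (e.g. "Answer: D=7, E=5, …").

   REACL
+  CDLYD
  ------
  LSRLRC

Step 1. [col 1: L + D ≡ C (mod 10)] no forcing yet in column 1 (carry-in 0); D=5 is free and consistent — try it ⇒ D=5.
Step 2. [col 1: L + D ≡ C (mod 10)] column 1 (L + D ≡ C (mod 10), carry-in 0) doesn't pin C yet; pick C=6 and continue, so C=6.
Step 3. [col 1: L + D ≡ C (mod 10)] column 1 reads L+D+carry(0)=C with D=5, C=6; with digits 5,6 already taken and all letters distinct, the only value for L is 1, so L=1.
Step 4. [col 2: C + Y ≡ R (mod 10)] column 2 (C + Y ≡ R (mod 10), carry-in 0) doesn't pin Y yet; pick Y=2 and continue ⇒ Y=2.
Step 5. [col 2: C + Y ≡ R (mod 10)] column 2: given C=6, Y=2, carry-in 0, and digits 1,2,5,6 already taken and all letters distinct, C+Y≡R (mod 10) forces R=8 ⇒ R=8.
Step 6. [col 3: A + L ≡ L (mod 10)] from column 3 (L=1, carry-in 0, digits 1,2,5,6,8 already taken and all letters distinct): A must equal 0, so A=0.
Step 7. [col 4: E + D ≡ R (mod 10)] column 4 reads E+D+carry(0)=R with D=5, R=8; with digits 0,1,2,5,6,8 already taken and all letters distinct, the only value for E is 3, so E=3.
Step 8. [col 5: R + C ≡ S (mod 10)] in column 5 we have R+C≡S with carry-in 0; given R=8, C=6 and digits 0,1,2,3,5,6,8 already taken and all letters distinct, that pins S to 4 ⇒ S=4.

Answer: A=0, C=6, D=5, E=3, L=1, R=8, S=4, Y=2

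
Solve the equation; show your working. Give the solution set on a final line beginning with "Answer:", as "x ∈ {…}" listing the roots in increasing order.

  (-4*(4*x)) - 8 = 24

Step 1. [(-4*(4*x)) - 8 = 24] 8 comes off first (add 8), so sub: -4*(4*x) = 32.
Step 2. [-4*(4*x) = 32] LHS = -4·(…); ÷-4 both sides, so div: 4*x = -8.
Step 3. [4*x = -8] 4 out front; divide by 4. So div: x = -2.

Answer: x ∈ {-2}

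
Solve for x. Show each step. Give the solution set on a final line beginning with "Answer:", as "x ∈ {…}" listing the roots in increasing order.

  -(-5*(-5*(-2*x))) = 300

Step 1. [-(-5*(-5*(-2*x))) = 300] leading − — multiply by −1. So neg: -5*(-5*(-2*x)) = -300.
Step 2. [-5*(-5*(-2*x)) = -300] divide by the outer -5 ⇒ div: -5*(-2*x) = 60.
Step 3. [-5*(-2*x) = 60] -5·(inner) — divide through by -5. So div: -2*x = -12.
Step 4. [-2*x = -12] leading coefficient -2: divide by -2 ⇒ div: x = 6.

Answer: x ∈ {6}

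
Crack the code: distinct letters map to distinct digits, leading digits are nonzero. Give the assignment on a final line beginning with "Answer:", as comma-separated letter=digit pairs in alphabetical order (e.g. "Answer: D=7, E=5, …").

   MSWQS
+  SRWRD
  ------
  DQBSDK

Step 1. [col 1: S + D ≡ K (mod 10)] S=7 is one option consistent with column 1 (S + D ≡ K (mod 10), carry-in 0) — take it. So S=7.
Step 2. [col 1: S + D ≡ K (mod 10)] no forcing yet in column 1 (carry-in 0); K=8 is free and consistent — try it, so K=8.
Step 3. [col 1: S + D ≡ K (mod 10)] column 1 reads S+D+carry(0)=K with S=7, K=8; with digits 7,8 already taken and all letters distinct, the only value for D is 1 ⇒ D=1.
Step 4. [col 2: Q + R ≡ D (mod 10)] several values work for R in column 2 (Q + R ≡ D (mod 10), carry-in 0); try R=9, so R=9.
Step 5. [col 2: Q + R ≡ D (mod 10)] column 2 reads Q+R+carry(0)=D with R=9, D=1; with digits 1,7,8,9 already taken and all letters distinct, the only value for Q is 2, so Q=2.
Step 6. [col 3: W + W ≡ S (mod 10)] from column 3 (S=7, carry-in 1, digits 1,2,7,8,9 already taken and all letters distinct): W must equal 3. So W=3.
Step 7. [col 4: S + R ≡ B (mod 10)] from column 4 (S=7, R=9, carry-in 0, digits 1,2,3,7,8,9 already taken and all letters distinct): B must equal 6. So B=6.
Step 8. [col 5: M + S ≡ Q (mod 10)] in column 5 we have M+S≡Q with carry-in 1; given S=7, Q=2 and digits 1,2,3,6,7,8,9 already taken and all letters distinct, that pins M to 4 ⇒ M=4.

Answer: B=6, D=1, K=8, M=4, Q=2, R=9, S=7, W=3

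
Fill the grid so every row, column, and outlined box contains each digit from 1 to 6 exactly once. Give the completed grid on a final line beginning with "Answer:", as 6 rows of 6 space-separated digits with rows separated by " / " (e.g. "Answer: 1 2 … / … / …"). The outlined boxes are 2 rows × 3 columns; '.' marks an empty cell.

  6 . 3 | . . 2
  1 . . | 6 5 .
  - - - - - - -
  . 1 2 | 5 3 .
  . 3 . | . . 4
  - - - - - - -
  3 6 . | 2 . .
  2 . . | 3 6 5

Step 1. [r6c2∈{4}] r6c2 is down to just 4, so r6c2=4.
Step 2. [r4c4∈{1}] r4c4's peers cover all but 1, so r4c4=1.
Step 3. [r5c5∈{1,4}] in row 5, 4 fits only at r5c5. So r5c5=4.
Step 4. [r5c3∈{1,5}] in row 5, 5 fits only at r5c3 ⇒ r5c3=5.
Step 5. [r1c5∈{1}] r1c5's peers cover all but 1. So r1c5=1.
Step 6. [r1c2∈{5}] r1c2 has the single candidate 5. So r1c2=5.
Step 7. [r4c5∈{2}] only 2 remains possible at r4c5, so r4c5=2.
Step 8. [r6c3∈{1}] nothing but 1 survives at r6c3 ⇒ r6c3=1.
Step 9. [r5c6∈{1}] r5c6 is down to just 1, so r5c6=1.
Step 10. [r4c1∈{5}] only 5 remains possible at r4c1 ⇒ r4c1=5.
Step 11. [r4c3∈{6}] only 6 remains possible at r4c3, so r4c3=6.
Step 12. [r1c4∈{4}] r1c4 is down to just 4, so r1c4=4.
Step 13. [r3c1∈{4}] only 4 remains possible at r3c1, so r3c1=4.
Step 14. [r3c6∈{6}] nothing but 6 survives at r3c6. So r3c6=6.
Step 15. [r2c3∈{4}] r2c3 has the single candidate 4. So r2c3=4.
Step 16. [r2c2∈{2}] r2c2 is down to just 2. So r2c2=2.
Step 17. [r2c6∈{3}] r2c6 is down to just 3 ⇒ r2c6=3.

Answer: 6 5 3 4 1 2 / 1 2 4 6 5 3 / 4 1 2 5 3 6 / 5 3 6 1 2 4 / 3 6 5 2 4 1 / 2 4 1 3 6 5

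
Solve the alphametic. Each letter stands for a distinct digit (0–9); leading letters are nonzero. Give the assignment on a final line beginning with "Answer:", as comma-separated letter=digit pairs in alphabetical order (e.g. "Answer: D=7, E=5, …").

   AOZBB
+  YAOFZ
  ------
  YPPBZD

Step 1. [Y] Y is the leading digit of a 6-digit sum of two 5-digit numbers; the final carry is exactly 1. So Y=1.
Step 2. [col 1: B + Z ≡ D (mod 10)] column 1 (B + Z ≡ D (mod 10), carry-in 0) doesn't pin Z yet; pick Z=3 and continue ⇒ Z=3.
Step 3. [col 1: B + Z ≡ D (mod 10)] column 1 (B + Z ≡ D (mod 10), carry-in 0) doesn't pin B yet; pick B=6 and continue. So B=6.
Step 4. [col 1: B + Z ≡ D (mod 10)] in column 1 we have B+Z≡D with carry-in 0; given B=6, Z=3 and digits 1,3,6 already taken and all letters distinct, that pins D to 9. So D=9.
Step 5. [col 2: B + F ≡ Z (mod 10)] column 2: given B=6, Z=3, carry-in 0, and digits 1,3,6,9 already taken and all letters distinct, B+F≡Z (mod 10) forces F=7. So F=7.
Step 6. [col 3: Z + O ≡ B (mod 10)] from column 3 (Z=3, B=6, carry-in 1, digits 1,3,6,7,9 already taken and all letters distinct): O must equal 2. So O=2.
Step 7. [col 4: O + A ≡ P (mod 10)] in column 4 we have O+A≡P with carry-in 0; given O=2 and digits 1,2,3,6,7,9 already taken and all letters distinct, that pins A to 8, so A=8.
Step 8. [col 4: O + A ≡ P (mod 10)] in column 4 we have O+A≡P with carry-in 0; given O=2, A=8 and digits 1,2,3,6,7,8,9 already taken and all letters distinct, that pins P to 0. So P=0.

Answer: A=8, B=6, D=9, F=7, O=2, P=0, Y=1, Z=3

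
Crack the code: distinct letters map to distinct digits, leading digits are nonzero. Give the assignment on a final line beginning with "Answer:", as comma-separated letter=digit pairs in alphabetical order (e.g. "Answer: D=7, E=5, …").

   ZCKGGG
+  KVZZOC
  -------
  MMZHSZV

Step 1. [col 1: G + C ≡ V (mod 10)] several values work for G in column 1 (G + C ≡ V (mod 10), carry-in 0); try G=3. So G=3.
Step 2. [col 1: G + C ≡ V (mod 10)] no forcing yet in column 1 (carry-in 0); V=7 is free and consistent — try it. So V=7.
Step 3. [M] M is the leading digit of a 7-digit sum of two 6-digit numbers; the final carry is exactly 1. So M=1.
Step 4. [col 1: G + C ≡ V (mod 10)] column 1: given G=3, V=7, carry-in 0, and digits 1,3,7 already taken and all letters distinct, G+C≡V (mod 10) forces C=4 ⇒ C=4.
Step 5. [col 2: G + O ≡ Z (mod 10)] several values work for Z in column 2 (G + O ≡ Z (mod 10), carry-in 0); try Z=2 ⇒ Z=2.
Step 6. [col 2: G + O ≡ Z (mod 10)] column 2 reads G+O+carry(0)=Z with G=3, Z=2; with digits 1,2,3,4,7 already taken and all letters distinct, the only value for O is 9. So O=9.
Step 7. [col 3: G + Z ≡ S (mod 10)] from column 3 (G=3, Z=2, carry-in 1, digits 1,2,3,4,7,9 already taken and all letters distinct): S must equal 6. So S=6.
Step 8. [col 4: K + Z ≡ H (mod 10)] column 4 reads K+Z+carry(0)=H with Z=2; with digits 1,2,3,4,6,7,9 already taken and all letters distinct, the only value for K is 8 ⇒ K=8.
Step 9. [col 4: K + Z ≡ H (mod 10)] in column 4 we have K+Z≡H with carry-in 0; given K=8, Z=2 and digits 1,2,3,4,6,7,8,9 already taken and all letters distinct, that pins H to 0, so H=0.

Answer: C=4, G=3, H=0, K=8, M=1, O=9, S=6, V=7, Z=2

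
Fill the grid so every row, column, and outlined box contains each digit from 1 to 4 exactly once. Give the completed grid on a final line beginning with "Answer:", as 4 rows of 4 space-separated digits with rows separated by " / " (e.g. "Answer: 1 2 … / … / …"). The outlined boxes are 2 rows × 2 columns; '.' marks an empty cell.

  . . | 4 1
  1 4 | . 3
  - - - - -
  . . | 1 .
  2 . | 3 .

Step 1. [r1c1∈{3}] r1c1 has the single candidate 3, so r1c1=3.
Step 2. [r3c1∈{4}] r3c1 has the single candidate 4, so r3c1=4.
Step 3. [r3c4∈{2}] r3c4 is down to just 2, so r3c4=2.
Step 4. [r4c4∈{4}] only 4 remains possible at r4c4, so r4c4=4.
Step 5. [r2c3∈{2}] r2c3 has the single candidate 2, so r2c3=2.
Step 6. [r4c2∈{1}] r4c2 is down to just 1. So r4c2=1.
Step 7. [r3c2∈{3}] nothing but 3 survives at r3c2. So r3c2=3.
Step 8. [r1c2∈{2}] r1c2 is down to just 2. So r1c2=2.

Answer: 3 2 4 1 / 1 4 2 3 / 4 3 1 2 / 2 1 3 4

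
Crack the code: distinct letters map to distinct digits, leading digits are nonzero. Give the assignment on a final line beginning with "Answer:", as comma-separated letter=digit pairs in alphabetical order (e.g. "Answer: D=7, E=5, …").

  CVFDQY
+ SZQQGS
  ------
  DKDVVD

Step 1. [col 1: Y + S ≡ D (mod 10)] no forcing yet in column 1 (carry-in 0); S=5 is free and consistent — try it ⇒ S=5.
Step 2. [col 1: Y + S ≡ D (mod 10)] column 1 (Y + S ≡ D (mod 10), carry-in 0) doesn't pin D yet; pick D=7 and continue ⇒ D=7.
Step 3. [col 1: Y + S ≡ D (mod 10)] column 1 reads Y+S+carry(0)=D with S=5, D=7; with digits 5,7 already taken and all letters distinct, the only value for Y is 2. So Y=2.
Step 4. [col 2: Q + G ≡ V (mod 10)] column 2 (Q + G ≡ V (mod 10), carry-in 0) doesn't pin G yet; pick G=8 and continue ⇒ G=8.
Step 5. [col 2: Q + G ≡ V (mod 10)] no forcing yet in column 2 (carry-in 0); Q=6 is free and consistent — try it. So Q=6.
Step 6. [col 2: Q + G ≡ V (mod 10)] in column 2 we have Q+G≡V with carry-in 0; given Q=6, G=8 and digits 2,5,6,7,8 already taken and all letters distinct, that pins V to 4. So V=4.
Step 7. [col 4: F + Q ≡ D (mod 10)] in column 4 we have F+Q≡D with carry-in 1; given Q=6, D=7 and digits 2,4,5,6,7,8 already taken and all letters distinct, that pins F to 0, so F=0.
Step 8. [col 5: V + Z ≡ K (mod 10)] column 5: given V=4, carry-in 0, and digits 0,2,4,5,6,7,8 already taken and all letters distinct, V+Z≡K (mod 10) forces K=3, so K=3.
Step 9. [col 5: V + Z ≡ K (mod 10)] from column 5 (V=4, K=3, carry-in 0, digits 0,2,3,4,5,6,7,8 already taken and all letters distinct): Z must equal 9. So Z=9.
Step 10. [col 6: C + S ≡ D (mod 10)] in column 6 we have C+S≡D with carry-in 1; given S=5, D=7 and digits 0,2,3,4,5,6,7,8,9 already taken and all letters distinct, that pins C to 1, so C=1.

Answer: C=1, D=7, F=0, G=8, K=3, Q=6, S=5, V=4, Y=2, Z=9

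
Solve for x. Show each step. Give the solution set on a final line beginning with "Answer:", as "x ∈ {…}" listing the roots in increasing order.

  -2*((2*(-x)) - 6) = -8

Step 1. [-2*((2*(-x)) - 6) = -8] -2 out front; divide by -2. So div: (2*(-x)) - 6 = 4.
Step 2. [(2*(-x)) - 6 = 4] peel the -6: add 6 from each side ⇒ sub: 2*(-x) = 10.
Step 3. [2*(-x) = 10] LHS = 2·(…); ÷2 both sides. So div: -x = 5.
Step 4. [-x = 5] LHS negated; negate both sides. So neg: x = -5.

Answer: x ∈ {-5}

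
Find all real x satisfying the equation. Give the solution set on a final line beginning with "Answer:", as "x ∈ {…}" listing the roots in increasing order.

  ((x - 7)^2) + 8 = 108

Step 1. [((x - 7)^2) + 8 = 108] +8 is outermost — subtract 8 both sides. So sub: (x - 7)^2 = 100.
Step 2. [(x - 7)^2 = 100] √ both sides: 100 ≥ 0 gives two branches, so sqrt: x - 7 = 10 or -10.
Step 3. [x - 7 = 10 or -10] 7 comes off first (add 7) ⇒ sub: x = 17 or -3.

Answer: x ∈ {-3, 17}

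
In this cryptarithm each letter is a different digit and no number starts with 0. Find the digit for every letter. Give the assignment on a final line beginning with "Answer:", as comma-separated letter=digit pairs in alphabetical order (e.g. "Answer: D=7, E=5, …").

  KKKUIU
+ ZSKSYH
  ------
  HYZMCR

Step 1. [col 1: U + H ≡ R (mod 10)] H=7 is one option consistent with column 1 (U + H ≡ R (mod 10), carry-in 0) — take it ⇒ H=7.
Step 2. [col 1: U + H ≡ R (mod 10)] U=9 is one option consistent with column 1 (U + H ≡ R (mod 10), carry-in 0) — take it, so U=9.
Step 3. [col 1: U + H ≡ R (mod 10)] column 1: given U=9, H=7, carry-in 0, and digits 7,9 already taken and all letters distinct, U+H≡R (mod 10) forces R=6 ⇒ R=6.
Step 4. [col 2: I + Y ≡ C (mod 10)] several values work for I in column 2 (I + Y ≡ C (mod 10), carry-in 1); try I=4 ⇒ I=4.
Step 5. [col 2: I + Y ≡ C (mod 10)] Y=3 is one option consistent with column 2 (I + Y ≡ C (mod 10), carry-in 1) — take it. So Y=3.
Step 6. [col 2: I + Y ≡ C (mod 10)] column 2 reads I+Y+carry(1)=C with I=4, Y=3; with digits 3,4,6,7,9 already taken and all letters distinct, the only value for C is 8 ⇒ C=8.
Step 7. [col 3: U + S ≡ M (mod 10)] column 3 (U + S ≡ M (mod 10), carry-in 0) doesn't pin S yet; pick S=1 and continue. So S=1.
Step 8. [col 3: U + S ≡ M (mod 10)] column 3: given U=9, S=1, carry-in 0, and digits 1,3,4,6,7,8,9 already taken and all letters distinct, U+S≡M (mod 10) forces M=0. So M=0.
Step 9. [col 4: K + K ≡ Z (mod 10)] column 4: given nothing yet, carry-in 1, and digits 0,1,3,4,6,7,8,9 already taken and all letters distinct, K+K≡Z (mod 10) forces K=2. So K=2.
Step 10. [col 4: K + K ≡ Z (mod 10)] in column 4 we have K+K≡Z with carry-in 1; given K=2 and digits 0,1,2,3,4,6,7,8,9 already taken and all letters distinct, that pins Z to 5 ⇒ Z=5.

Answer: C=8, H=7, I=4, K=2, M=0, R=6, S=1, U=9, Y=3, Z=5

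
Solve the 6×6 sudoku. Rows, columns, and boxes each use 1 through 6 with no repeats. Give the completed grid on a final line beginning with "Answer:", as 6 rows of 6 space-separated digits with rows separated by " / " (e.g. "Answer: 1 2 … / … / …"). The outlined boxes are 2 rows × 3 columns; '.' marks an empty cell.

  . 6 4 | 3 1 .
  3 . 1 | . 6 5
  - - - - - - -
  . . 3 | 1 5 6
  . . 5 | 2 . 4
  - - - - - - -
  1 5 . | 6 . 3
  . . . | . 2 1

Step 1. [r2c2∈{2}] nothing but 2 survives at r2c2. So r2c2=2.
Step 2. [r3c2∈{4}] r3c2 has the single candidate 4. So r3c2=4.
Step 3. [r6c1∈{4,6}] in col 1, 4 fits only at r6c1. So r6c1=4.
Step 4. [r5c3∈{2}] nothing but 2 survives at r5c3 ⇒ r5c3=2.
Step 5. [r2c4∈{4}] nothing but 4 survives at r2c4 ⇒ r2c4=4.
Step 6. [r6c2∈{3}] nothing but 3 survives at r6c2. So r6c2=3.
Step 7. [r4c2∈{1}] r4c2's peers cover all but 1, so r4c2=1.
Step 8. [r4c5∈{3}] r4c5 is down to just 3 ⇒ r4c5=3.
Step 9. [r5c5∈{4}] nothing but 4 survives at r5c5. So r5c5=4.
Step 10. [r6c3∈{6}] r6c3 has the single candidate 6, so r6c3=6.
Step 11. [r4c1∈{6}] only 6 remains possible at r4c1. So r4c1=6.
Step 12. [r1c6∈{2}] only 2 remains possible at r1c6. So r1c6=2.
Step 13. [r1c1∈{5}] only 5 remains possible at r1c1 ⇒ r1c1=5.
Step 14. [r6c4∈{5}] only 5 remains possible at r6c4. So r6c4=5.
Step 15. [r3c1∈{2}] nothing but 2 survives at r3c1 ⇒ r3c1=2.

Answer: 5 6 4 3 1 2 / 3 2 1 4 6 5 / 2 4 3 1 5 6 / 6 1 5 2 3 4 / 1 5 2 6 4 3 / 4 3 6 5 2 1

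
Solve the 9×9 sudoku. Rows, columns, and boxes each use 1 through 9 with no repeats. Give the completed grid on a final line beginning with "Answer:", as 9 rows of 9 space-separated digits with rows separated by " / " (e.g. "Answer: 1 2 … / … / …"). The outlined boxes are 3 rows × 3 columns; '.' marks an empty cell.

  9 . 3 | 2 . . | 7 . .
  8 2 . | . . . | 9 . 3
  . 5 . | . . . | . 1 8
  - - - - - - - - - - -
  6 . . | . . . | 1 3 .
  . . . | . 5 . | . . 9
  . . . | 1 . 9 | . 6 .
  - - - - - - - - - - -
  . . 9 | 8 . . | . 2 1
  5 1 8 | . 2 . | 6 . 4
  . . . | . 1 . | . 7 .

Step 1. [r9c9∈{5}] nothing but 5 survives at r9c9. So r9c9=5.
Step 2. [r2c4∈{4,5,6,7}] 5 has one home in col 4: r2c4 ⇒ r2c4=5.
Step 3. [r2c8∈{4}] nothing but 4 survives at r2c8 ⇒ r2c8=4.
Step 4. [r3c5∈{3,4,6,7,9}] across col 5, 9 lands solely at r3c5, so r3c5=9.
Step 5. [r5c1∈{1,2,3,4,7}] 1 has one home in col 1: r5c1, so r5c1=1.
Step 6. [r7c7∈{3}] r7c7 is down to just 3 ⇒ r7c7=3.
Step 7. [r6c5∈{3,4,7,8}] col 5 places 3 nowhere but r6c5 ⇒ r6c5=3.
Step 8. [r9c1∈{2,3,4}] r9c1 is the only open cell in col 1 admitting 3. So r9c1=3.
Step 9. [r6c1∈{2,4,7}] across col 1, 2 lands solely at r6c1, so r6c1=2.
Step 10. [r5c8∈{8}] only 8 remains possible at r5c8 ⇒ r5c8=8.
Step 11. [r1c6∈{1,4,6,8}] row 1 places 1 nowhere but r1c6 ⇒ r1c6=1.
Step 12. [r4c6∈{2,4,7,8}] across col 6, 8 lands solely at r4c6, so r4c6=8.
Step 13. [r5c6∈{2,4,6,7}] across col 6, 2 lands solely at r5c6 ⇒ r5c6=2.
Step 14. [r5c4∈{4,6,7}] 6 has one home in row 5: r5c4. So r5c4=6.
Step 15. [r6c9∈{7}] r6c9 has the single candidate 7 ⇒ r6c9=7.
Step 16. [r4c3∈{4,5,7}] across row 4, 5 lands solely at r4c3 ⇒ r4c3=5.
Step 17. [r6c3∈{4}] r6c3 is down to just 4, so r6c3=4.
Step 18. [r5c3∈{7}] nothing but 7 survives at r5c3, so r5c3=7.
Step 19. [r7c2∈{4,6,7}] 7 has one home in col 2: r7c2. So r7c2=7.
Step 20. [r7c1∈{4}] r7c1's peers cover all but 4 ⇒ r7c1=4.
Step 21. [r7c5∈{6}] only 6 remains possible at r7c5 ⇒ r7c5=6.
Step 22. [r2c5∈{7}] r2c5's peers cover all but 7 ⇒ r2c5=7.
Step 23. [r3c3∈{6}] only 6 remains possible at r3c3. So r3c3=6.
Step 24. [r9c6∈{4}] r9c6 is down to just 4, so r9c6=4.
Step 25. [r3c4∈{3,4}] row 3 places 4 nowhere but r3c4, so r3c4=4.
Step 26. [r8c4∈{3,7,9}] col 4 places 3 nowhere but r8c4, so r8c4=3.
Step 27. [r3c6∈{3}] only 3 remains possible at r3c6. So r3c6=3.
Step 28. [r9c3∈{2}] r9c3's peers cover all but 2. So r9c3=2.
Step 29. [r1c8∈{5}] only 5 remains possible at r1c8 ⇒ r1c8=5.
Step 30. [r6c2∈{8}] r6c2 is down to just 8, so r6c2=8.
Step 31. [r4c9∈{2}] only 2 remains possible at r4c9, so r4c9=2.
Step 32. [r4c5∈{4}] r4c5 has the single candidate 4 ⇒ r4c5=4.
Step 33. [r4c4∈{7}] r4c4 has the single candidate 7, so r4c4=7.
Step 34. [r8c8∈{9}] nothing but 9 survives at r8c8, so r8c8=9.
Step 35. [r6c7∈{5}] nothing but 5 survives at r6c7 ⇒ r6c7=5.
Step 36. [r1c2∈{4}] r1c2's peers cover all but 4. So r1c2=4.
Step 37. [r3c7∈{2}] only 2 remains possible at r3c7 ⇒ r3c7=2.
Step 38. [r2c3∈{1}] only 1 remains possible at r2c3 ⇒ r2c3=1.
Step 39. [r9c2∈{6}] nothing but 6 survives at r9c2, so r9c2=6.
Step 40. [r8c6∈{7}] r8c6 is down to just 7. So r8c6=7.
Step 41. [r9c7∈{8}] nothing but 8 survives at r9c7, so r9c7=8.
Step 42. [r7c6∈{5}] nothing but 5 survives at r7c6, so r7c6=5.
Step 43. [r9c4∈{9}] r9c4 is down to just 9, so r9c4=9.
Step 44. [r1c5∈{8}] r1c5 has the single candidate 8. So r1c5=8.
Step 45. [r4c2∈{9}] nothing but 9 survives at r4c2 ⇒ r4c2=9.
Step 46. [r3c1∈{7}] r3c1's peers cover all but 7 ⇒ r3c1=7.
Step 47. [r2c6∈{6}] only 6 remains possible at r2c6 ⇒ r2c6=6.
Step 48. [r5c2∈{3}] r5c2 is down to just 3. So r5c2=3.
Step 49. [r5c7∈{4}] r5c7's peers cover all but 4. So r5c7=4.
Step 50. [r1c9∈{6}] nothing but 6 survives at r1c9 ⇒ r1c9=6.

Answer: 9 4 3 2 8 1 7 5 6 / 8 2 1 5 7 6 9 4 3 / 7 5 6 4 9 3 2 1 8 / 6 9 5 7 4 8 1 3 2 / 1 3 7 6 5 2 4 8 9 / 2 8 4 1 3 9 5 6 7 / 4 7 9 8 6 5 3 2 1 / 5 1 8 3 2 7 6 9 4 / 3 6 2 9 1 4 8 7 5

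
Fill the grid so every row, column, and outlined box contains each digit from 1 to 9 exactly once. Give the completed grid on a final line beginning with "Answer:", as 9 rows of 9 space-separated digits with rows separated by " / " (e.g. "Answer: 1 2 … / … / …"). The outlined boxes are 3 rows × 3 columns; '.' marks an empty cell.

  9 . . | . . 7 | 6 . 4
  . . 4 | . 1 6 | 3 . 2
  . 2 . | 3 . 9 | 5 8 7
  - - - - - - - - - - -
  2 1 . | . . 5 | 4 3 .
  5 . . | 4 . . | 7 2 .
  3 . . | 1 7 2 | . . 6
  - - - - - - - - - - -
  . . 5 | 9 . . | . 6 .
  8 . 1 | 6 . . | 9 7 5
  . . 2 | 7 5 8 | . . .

Step 1. [r4c4∈{8}] r4c4's peers cover all but 8. So r4c4=8.
Step 2. [r2c2∈{5,7,8}] row 2 places 8 nowhere but r2c2, so r2c2=8.
Step 3. [r9c2∈{3,4,6,9}] across row 9, 9 lands solely at r9c2. So r9c2=9.
Step 4. [r9c7∈{1}] r9c7 has the single candidate 1 ⇒ r9c7=1.
Step 5. [r4c9∈{9}] only 9 remains possible at r4c9, so r4c9=9.
Step 6. [r8c5∈{2,3,4}] across row 8, 2 lands solely at r8c5 ⇒ r8c5=2.
Step 7. [r3c3∈{6}] r3c3 has the single candidate 6. So r3c3=6.
Step 8. [r7c2∈{3,4,7}] col 2 places 7 nowhere but r7c2, so r7c2=7.
Step 9. [r7c1∈{4}] nothing but 4 survives at r7c1, so r7c1=4.
Step 10. [r7c5∈{3}] r7c5 is down to just 3, so r7c5=3.
Step 11. [r6c7∈{8}] r6c7 has the single candidate 8. So r6c7=8.
Step 12. [r5c5∈{6,9}] r5c5 is the only open cell in col 5 admitting 9 ⇒ r5c5=9.
Step 13. [r1c2∈{3,5}] across col 2, 5 lands solely at r1c2. So r1c2=5.
Step 14. [r1c8∈{1}] only 1 remains possible at r1c8, so r1c8=1.
Step 15. [r6c2∈{4}] nothing but 4 survives at r6c2, so r6c2=4.
Step 16. [r1c5∈{8}] r1c5's peers cover all but 8, so r1c5=8.
Step 17. [r4c5∈{6}] nothing but 6 survives at r4c5. So r4c5=6.
Step 18. [r5c3∈{8}] r5c3 has the single candidate 8, so r5c3=8.
Step 19. [r5c9∈{1}] r5c9 has the single candidate 1 ⇒ r5c9=1.
Step 20. [r2c1∈{7}] r2c1 has the single candidate 7, so r2c1=7.
Step 21. [r6c8∈{5}] r6c8 has the single candidate 5. So r6c8=5.
Step 22. [r9c8∈{4}] r9c8 is down to just 4. So r9c8=4.
Step 23. [r7c9∈{8}] r7c9's peers cover all but 8 ⇒ r7c9=8.
Step 24. [r3c5∈{4}] only 4 remains possible at r3c5. So r3c5=4.
Step 25. [r9c9∈{3}] r9c9's peers cover all but 3 ⇒ r9c9=3.
Step 26. [r1c3∈{3}] only 3 remains possible at r1c3. So r1c3=3.
Step 27. [r3c1∈{1}] only 1 remains possible at r3c1 ⇒ r3c1=1.
Step 28. [r5c2∈{6}] nothing but 6 survives at r5c2 ⇒ r5c2=6.
Step 29. [r7c7∈{2}] r7c7 is down to just 2, so r7c7=2.
Step 30. [r8c2∈{3}] r8c2 has the single candidate 3. So r8c2=3.
Step 31. [r9c1∈{6}] r9c1 is down to just 6 ⇒ r9c1=6.
Step 32. [r6c3∈{9}] nothing but 9 survives at r6c3. So r6c3=9.
Step 33. [r8c6∈{4}] r8c6 is down to just 4, so r8c6=4.
Step 34. [r1c4∈{2}] r1c4 is down to just 2. So r1c4=2.
Step 35. [r5c6∈{3}] r5c6's peers cover all but 3 ⇒ r5c6=3.
Step 36. [r2c8∈{9}] only 9 remains possible at r2c8 ⇒ r2c8=9.
Step 37. [r4c3∈{7}] only 7 remains possible at r4c3. So r4c3=7.
Step 38. [r7c6∈{1}] only 1 remains possible at r7c6, so r7c6=1.
Step 39. [r2c4∈{5}] r2c4 is down to just 5 ⇒ r2c4=5.

Answer: 9 5 3 2 8 7 6 1 4 / 7 8 4 5 1 6 3 9 2 / 1 2 6 3 4 9 5 8 7 / 2 1 7 8 6 5 4 3 9 / 5 6 8 4 9 3 7 2 1 / 3 4 9 1 7 2 8 5 6 / 4 7 5 9 3 1 2 6 8 / 8 3 1 6 2 4 9 7 5 / 6 9 2 7 5 8 1 4 3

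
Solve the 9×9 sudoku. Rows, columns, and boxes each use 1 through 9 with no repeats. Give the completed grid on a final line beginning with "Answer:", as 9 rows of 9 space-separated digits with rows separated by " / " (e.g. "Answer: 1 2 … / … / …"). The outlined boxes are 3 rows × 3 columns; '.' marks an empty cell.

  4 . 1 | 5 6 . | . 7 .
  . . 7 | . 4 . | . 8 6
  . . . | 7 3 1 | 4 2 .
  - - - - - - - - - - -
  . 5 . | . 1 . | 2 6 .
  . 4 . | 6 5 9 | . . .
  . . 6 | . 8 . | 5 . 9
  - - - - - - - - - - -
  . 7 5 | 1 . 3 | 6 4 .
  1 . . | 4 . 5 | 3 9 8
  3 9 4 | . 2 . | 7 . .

Step 1. [r2c6∈{2}] r2c6 is down to just 2. So r2c6=2.
Step 2. [r3c1∈{5,6,8,9}] col 1 places 6 nowhere but r3c1, so r3c1=6.
Step 3. [r1c2∈{2,3,8}] 2 has one home in row 1: r1c2 ⇒ r1c2=2.
Step 4. [r4c9∈{3,4,7}] in col 9, 4 fits only at r4c9. So r4c9=4.
Step 5. [r5c7∈{1,8}] in col 7, 8 fits only at r5c7 ⇒ r5c7=8.
Step 6. [r5c9∈{1,3,7}] col 9 places 7 nowhere but r5c9. So r5c9=7.
Step 7. [r3c3∈{8,9}] row 3 places 9 nowhere but r3c3. So r3c3=9.
Step 8. [r5c1∈{2}] nothing but 2 survives at r5c1, so r5c1=2.
Step 9. [r5c8∈{1,3}] 1 has one home in row 5: r5c8, so r5c8=1.
Step 10. [r4c6∈{7}] nothing but 7 survives at r4c6. So r4c6=7.
Step 11. [r4c4∈{3}] nothing but 3 survives at r4c4, so r4c4=3.
Step 12. [r2c4∈{9}] nothing but 9 survives at r2c4. So r2c4=9.
Step 13. [r6c8∈{3}] r6c8's peers cover all but 3, so r6c8=3.
Step 14. [r9c8∈{5}] r9c8 has the single candidate 5, so r9c8=5.
Step 15. [r9c4∈{8}] r9c4 is down to just 8 ⇒ r9c4=8.
Step 16. [r4c1∈{8,9}] in row 4, 9 fits only at r4c1, so r4c1=9.
Step 17. [r2c7∈{1}] nothing but 1 survives at r2c7. So r2c7=1.
Step 18. [r6c6∈{4}] r6c6 has the single candidate 4 ⇒ r6c6=4.
Step 19. [r2c2∈{3}] nothing but 3 survives at r2c2 ⇒ r2c2=3.
Step 20. [r7c5∈{9}] only 9 remains possible at r7c5, so r7c5=9.
Step 21. [r4c3∈{8}] nothing but 8 survives at r4c3 ⇒ r4c3=8.
Step 22. [r2c1∈{5}] nothing but 5 survives at r2c1. So r2c1=5.
Step 23. [r6c4∈{2}] r6c4 is down to just 2, so r6c4=2.
Step 24. [r3c2∈{8}] only 8 remains possible at r3c2, so r3c2=8.
Step 25. [r6c2∈{1}] r6c2 is down to just 1, so r6c2=1.
Step 26. [r8c2∈{6}] r8c2's peers cover all but 6, so r8c2=6.
Step 27. [r1c9∈{3}] r1c9 has the single candidate 3 ⇒ r1c9=3.
Step 28. [r9c9∈{1}] r9c9 has the single candidate 1, so r9c9=1.
Step 29. [r8c3∈{2}] r8c3 has the single candidate 2. So r8c3=2.
Step 30. [r3c9∈{5}] r3c9 has the single candidate 5 ⇒ r3c9=5.
Step 31. [r9c6∈{6}] r9c6's peers cover all but 6, so r9c6=6.
Step 32. [r1c6∈{8}] nothing but 8 survives at r1c6 ⇒ r1c6=8.
Step 33. [r7c1∈{8}] r7c1 is down to just 8. So r7c1=8.
Step 34. [r7c9∈{2}] only 2 remains possible at r7c9. So r7c9=2.
Step 35. [r1c7∈{9}] nothing but 9 survives at r1c7, so r1c7=9.
Step 36. [r5c3∈{3}] only 3 remains possible at r5c3. So r5c3=3.
Step 37. [r6c1∈{7}] r6c1 has the single candidate 7. So r6c1=7.
Step 38. [r8c5∈{7}] r8c5 is down to just 7 ⇒ r8c5=7.

Answer: 4 2 1 5 6 8 9 7 3 / 5 3 7 9 4 2 1 8 6 / 6 8 9 7 3 1 4 2 5 / 9 5 8 3 1 7 2 6 4 / 2 4 3 6 5 9 8 1 7 / 7 1 6 2 8 4 5 3 9 / 8 7 5 1 9 3 6 4 2 / 1 6 2 4 7 5 3 9 8 / 3 9 4 8 2 6 7 5 1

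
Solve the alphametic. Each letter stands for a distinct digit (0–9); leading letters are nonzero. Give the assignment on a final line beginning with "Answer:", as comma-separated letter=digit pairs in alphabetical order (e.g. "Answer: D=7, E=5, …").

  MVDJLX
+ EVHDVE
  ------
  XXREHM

Step 1. [col 1: X + E ≡ M (mod 10)] no forcing yet in column 1 (carry-in 0); X=7 is free and consistent — try it. So X=7.
Step 2. [col 1: X + E ≡ M (mod 10)] E=5 is one option consistent with column 1 (X + E ≡ M (mod 10), carry-in 0) — take it, so E=5.
Step 3. [col 1: X + E ≡ M (mod 10)] column 1 reads X+E+carry(0)=M with X=7, E=5; with digits 5,7 already taken and all letters distinct, the only value for M is 2, so M=2.
Step 4. [col 2: L + V ≡ H (mod 10)] no forcing yet in column 2 (carry-in 1); L=0 is free and consistent — try it ⇒ L=0.
Step 5. [col 2: L + V ≡ H (mod 10)] H=4 is one option consistent with column 2 (L + V ≡ H (mod 10), carry-in 1) — take it, so H=4.
Step 6. [col 2: L + V ≡ H (mod 10)] column 2 reads L+V+carry(1)=H with L=0, H=4; with digits 0,2,4,5,7 already taken and all letters distinct, the only value for V is 3 ⇒ V=3.
Step 7. [col 3: J + D ≡ E (mod 10)] no forcing yet in column 3 (carry-in 0); D=6 is free and consistent — try it, so D=6.
Step 8. [col 3: J + D ≡ E (mod 10)] from column 3 (D=6, E=5, carry-in 0, digits 0,2,3,4,5,6,7 already taken and all letters distinct): J must equal 9 ⇒ J=9.
Step 9. [col 4: D + H ≡ R (mod 10)] column 4 reads D+H+carry(1)=R with D=6, H=4; with digits 0,2,3,4,5,6,7,9 already taken and all letters distinct, the only value for R is 1, so R=1.

Answer: D=6, E=5, H=4, J=9, L=0, M=2, R=1, V=3, X=7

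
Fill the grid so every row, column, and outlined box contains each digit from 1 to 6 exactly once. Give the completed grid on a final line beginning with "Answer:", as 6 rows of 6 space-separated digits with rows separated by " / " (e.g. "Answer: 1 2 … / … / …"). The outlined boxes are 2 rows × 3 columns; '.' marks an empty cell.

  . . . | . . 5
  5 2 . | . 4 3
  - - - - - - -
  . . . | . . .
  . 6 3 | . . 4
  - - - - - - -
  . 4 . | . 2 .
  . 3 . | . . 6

Step 1. [r1c2∈{1}] r1c2 is down to just 1, so r1c2=1.
Step 2. [r5c6∈{1}] r5c6's peers cover all but 1. So r5c6=1.
Step 3. [r6c5∈{5}] nothing but 5 survives at r6c5 ⇒ r6c5=5.
Step 4. [r1c5∈{6}] only 6 remains possible at r1c5 ⇒ r1c5=6.
Step 5. [r4c5∈{1}] only 1 remains possible at r4c5 ⇒ r4c5=1.
Step 6. [r4c1∈{2}] r4c1 has the single candidate 2 ⇒ r4c1=2.
Step 7. [r3c4∈{2,3,5,6}] r3c4 is the only open cell in row 3 admitting 6, so r3c4=6.
Step 8. [r1c3∈{4}] r1c3's peers cover all but 4. So r1c3=4.
Step 9. [r5c3∈{5,6}] across row 5, 5 lands solely at r5c3. So r5c3=5.
Step 10. [r3c3∈{1}] only 1 remains possible at r3c3, so r3c3=1.
Step 11. [r2c3∈{6}] only 6 remains possible at r2c3. So r2c3=6.
Step 12. [r3c5∈{3}] nothing but 3 survives at r3c5, so r3c5=3.
Step 13. [r4c4∈{5}] only 5 remains possible at r4c4. So r4c4=5.
Step 14. [r1c1∈{3}] only 3 remains possible at r1c1 ⇒ r1c1=3.
Step 15. [r6c4∈{4}] nothing but 4 survives at r6c4. So r6c4=4.
Step 16. [r5c1∈{6}] r5c1's peers cover all but 6 ⇒ r5c1=6.
Step 17. [r6c1∈{1}] r6c1's peers cover all but 1 ⇒ r6c1=1.
Step 18. [r1c4∈{2}] r1c4 is down to just 2. So r1c4=2.
Step 19. [r3c2∈{5}] nothing but 5 survives at r3c2 ⇒ r3c2=5.
Step 20. [r5c4∈{3}] r5c4 has the single candidate 3. So r5c4=3.
Step 21. [r3c6∈{2}] nothing but 2 survives at r3c6 ⇒ r3c6=2.
Step 22. [r2c4∈{1}] r2c4 has the single candidate 1. So r2c4=1.
Step 23. [r6c3∈{2}] r6c3 has the single candidate 2 ⇒ r6c3=2.
Step 24. [r3c1∈{4}] r3c1 is down to just 4. So r3c1=4.

Answer: 3 1 4 2 6 5 / 5 2 6 1 4 3 / 4 5 1 6 3 2 / 2 6 3 5 1 4 / 6 4 5 3 2 1 / 1 3 2 4 5 6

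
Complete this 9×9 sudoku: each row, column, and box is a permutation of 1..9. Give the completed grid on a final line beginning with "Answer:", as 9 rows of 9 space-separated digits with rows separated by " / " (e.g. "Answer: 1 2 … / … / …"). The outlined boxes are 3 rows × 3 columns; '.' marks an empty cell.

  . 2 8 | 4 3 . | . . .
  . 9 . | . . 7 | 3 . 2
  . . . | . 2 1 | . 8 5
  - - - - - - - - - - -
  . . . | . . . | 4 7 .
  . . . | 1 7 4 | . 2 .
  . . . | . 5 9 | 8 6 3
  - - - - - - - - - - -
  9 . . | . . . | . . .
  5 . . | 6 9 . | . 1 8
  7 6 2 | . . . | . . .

Step 1. [r7c2∈{1,3,4,8}] box 7 places 8 nowhere but r7c2, so r7c2=8.
Step 2. [r7c3∈{1,3,4}] in box 7, 1 fits only at r7c3, so r7c3=1.
Step 3. [r7c4∈{2,3,5,7}] 7 has one home in col 4: r7c4 ⇒ r7c4=7.
Step 4. [r5c7∈{5,9}] in box 6, 5 fits only at r5c7 ⇒ r5c7=5.
Step 5. [r5c2∈{3}] r5c2 has the single candidate 3, so r5c2=3.
Step 6. [r1c7∈{1,6,7,9}] r1c7 is the only open cell in col 7 admitting 1. So r1c7=1.
Step 7. [r1c1∈{6}] nothing but 6 survives at r1c1 ⇒ r1c1=6.
Step 8. [r4c6∈{2,3,6,8}] across col 6, 6 lands solely at r4c6, so r4c6=6.
Step 9. [r9c6∈{3,5,8}] across col 6, 8 lands solely at r9c6, so r9c6=8.
Step 10. [r5c9∈{9}] nothing but 9 survives at r5c9, so r5c9=9.
Step 11. [r9c9∈{4}] nothing but 4 survives at r9c9, so r9c9=4.
Step 12. [r4c4∈{2,3,8}] in row 4, 3 fits only at r4c4, so r4c4=3.
Step 13. [r9c8∈{3,5,9}] in row 9, 3 fits only at r9c8 ⇒ r9c8=3.
Step 14. [r2c3∈{4,5}] in box 1, 5 fits only at r2c3. So r2c3=5.
Step 15. [r3c7∈{6,7,9}] r3c7 is the only open cell in row 3 admitting 6, so r3c7=6.
Step 16. [r4c1∈{1,2,8}] row 4 places 2 nowhere but r4c1. So r4c1=2.
Step 17. [r7c6∈{2,3,5}] 3 has one home in row 7: r7c6 ⇒ r7c6=3.
Step 18. [r8c2∈{4}] r8c2 is down to just 4 ⇒ r8c2=4.
Step 19. [r3c2∈{7}] r3c2 has the single candidate 7. So r3c2=7.
Step 20. [r2c1∈{1,4}] in row 2, 1 fits only at r2c1. So r2c1=1.
Step 21. [r3c1∈{3,4}] 3 has one home in col 1: r3c1 ⇒ r3c1=3.
Step 22. [r8c6∈{2}] r8c6 has the single candidate 2, so r8c6=2.
Step 23. [r4c9∈{1}] only 1 remains possible at r4c9 ⇒ r4c9=1.
Step 24. [r2c5∈{6,8}] in row 2, 6 fits only at r2c5. So r2c5=6.
Step 25. [r6c1∈{4}] r6c1's peers cover all but 4. So r6c1=4.
Step 26. [r2c8∈{4}] nothing but 4 survives at r2c8, so r2c8=4.
Step 27. [r1c9∈{7}] only 7 remains possible at r1c9. So r1c9=7.
Step 28. [r8c3∈{3}] nothing but 3 survives at r8c3, so r8c3=3.
Step 29. [r3c3∈{4}] r3c3's peers cover all but 4, so r3c3=4.
Step 30. [r4c2∈{5}] r4c2 is down to just 5, so r4c2=5.
Step 31. [r5c3∈{6}] r5c3 is down to just 6 ⇒ r5c3=6.
Step 32. [r7c7∈{2}] only 2 remains possible at r7c7 ⇒ r7c7=2.
Step 33. [r6c2∈{1}] only 1 remains possible at r6c2 ⇒ r6c2=1.
Step 34. [r9c7∈{9}] r9c7 has the single candidate 9 ⇒ r9c7=9.
Step 35. [r4c3∈{9}] r4c3 is down to just 9 ⇒ r4c3=9.
Step 36. [r8c7∈{7}] r8c7's peers cover all but 7. So r8c7=7.
Step 37. [r2c4∈{8}] only 8 remains possible at r2c4, so r2c4=8.
Step 38. [r1c6∈{5}] r1c6 is down to just 5. So r1c6=5.
Step 39. [r5c1∈{8}] r5c1 is down to just 8, so r5c1=8.
Step 40. [r9c5∈{1}] only 1 remains possible at r9c5. So r9c5=1.
Step 41. [r9c4∈{5}] r9c4 is down to just 5. So r9c4=5.
Step 42. [r3c4∈{9}] only 9 remains possible at r3c4. So r3c4=9.
Step 43. [r7c5∈{4}] nothing but 4 survives at r7c5, so r7c5=4.
Step 44. [r7c8∈{5}] r7c8's peers cover all but 5 ⇒ r7c8=5.
Step 45. [r6c3∈{7}] r6c3's peers cover all but 7, so r6c3=7.
Step 46. [r1c8∈{9}] r1c8 is down to just 9, so r1c8=9.
Step 47. [r7c9∈{6}] only 6 remains possible at r7c9, so r7c9=6.
Step 48. [r4c5∈{8}] only 8 remains possible at r4c5. So r4c5=8.
Step 49. [r6c4∈{2}] r6c4 has the single candidate 2 ⇒ r6c4=2.

Answer: 6 2 8 4 3 5 1 9 7 / 1 9 5 8 6 7 3 4 2 / 3 7 4 9 2 1 6 8 5 / 2 5 9 3 8 6 4 7 1 / 8 3 6 1 7 4 5 2 9 / 4 1 7 2 5 9 8 6 3 / 9 8 1 7 4 3 2 5 6 / 5 4 3 6 9 2 7 1 8 / 7 6 2 5 1 8 9 3 4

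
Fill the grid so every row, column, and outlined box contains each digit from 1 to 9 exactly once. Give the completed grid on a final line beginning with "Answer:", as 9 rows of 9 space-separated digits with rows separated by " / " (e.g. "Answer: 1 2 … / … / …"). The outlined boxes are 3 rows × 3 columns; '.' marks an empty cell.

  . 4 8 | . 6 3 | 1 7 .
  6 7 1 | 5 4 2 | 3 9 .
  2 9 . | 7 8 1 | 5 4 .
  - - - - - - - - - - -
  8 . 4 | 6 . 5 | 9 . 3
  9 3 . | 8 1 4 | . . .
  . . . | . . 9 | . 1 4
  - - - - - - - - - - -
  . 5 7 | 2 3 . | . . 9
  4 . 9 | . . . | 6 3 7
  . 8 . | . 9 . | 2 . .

Step 1. [r4c8∈{2}] only 2 remains possible at r4c8. So r4c8=2.
Step 2. [r9c3∈{3,6}] across box 7, 6 lands solely at r9c3 ⇒ r9c3=6.
Step 3. [r6c5∈{2,7}] in col 5, 2 fits only at r6c5, so r6c5=2.
Step 4. [r9c9∈{1,5}] 1 has one home in col 9: r9c9 ⇒ r9c9=1.
Step 5. [r5c9∈{5,6}] col 9 places 5 nowhere but r5c9 ⇒ r5c9=5.
Step 6. [r7c8∈{8}] only 8 remains possible at r7c8 ⇒ r7c8=8.
Step 7. [r6c1∈{5,7}] in col 1, 7 fits only at r6c1 ⇒ r6c1=7.
Step 8. [r8c4∈{1}] nothing but 1 survives at r8c4, so r8c4=1.
Step 9. [r7c6∈{6}] only 6 remains possible at r7c6, so r7c6=6.
Step 10. [r8c6∈{8}] only 8 remains possible at r8c6, so r8c6=8.
Step 11. [r9c6∈{7}] nothing but 7 survives at r9c6 ⇒ r9c6=7.
Step 12. [r4c2∈{1}] r4c2's peers cover all but 1 ⇒ r4c2=1.
Step 13. [r6c2∈{6}] only 6 remains possible at r6c2 ⇒ r6c2=6.
Step 14. [r1c4∈{9}] r1c4's peers cover all but 9 ⇒ r1c4=9.
Step 15. [r8c2∈{2}] r8c2 has the single candidate 2. So r8c2=2.
Step 16. [r5c7∈{7}] only 7 remains possible at r5c7 ⇒ r5c7=7.
Step 17. [r4c5∈{7}] nothing but 7 survives at r4c5 ⇒ r4c5=7.
Step 18. [r5c3∈{2}] only 2 remains possible at r5c3. So r5c3=2.
Step 19. [r7c1∈{1}] r7c1's peers cover all but 1, so r7c1=1.
Step 20. [r9c8∈{5}] r9c8 has the single candidate 5 ⇒ r9c8=5.
Step 21. [r6c3∈{5}] r6c3's peers cover all but 5. So r6c3=5.
Step 22. [r8c5∈{5}] only 5 remains possible at r8c5 ⇒ r8c5=5.
Step 23. [r1c9∈{2}] nothing but 2 survives at r1c9 ⇒ r1c9=2.
Step 24. [r7c7∈{4}] r7c7 is down to just 4. So r7c7=4.
Step 25. [r1c1∈{5}] only 5 remains possible at r1c1 ⇒ r1c1=5.
Step 26. [r6c7∈{8}] only 8 remains possible at r6c7, so r6c7=8.
Step 27. [r2c9∈{8}] only 8 remains possible at r2c9 ⇒ r2c9=8.
Step 28. [r3c9∈{6}] r3c9 is down to just 6. So r3c9=6.
Step 29. [r5c8∈{6}] r5c8's peers cover all but 6. So r5c8=6.
Step 30. [r9c1∈{3}] r9c1 is down to just 3, so r9c1=3.
Step 31. [r6c4∈{3}] nothing but 3 survives at r6c4. So r6c4=3.
Step 32. [r9c4∈{4}] r9c4 is down to just 4. So r9c4=4.
Step 33. [r3c3∈{3}] r3c3 is down to just 3 ⇒ r3c3=3.

Answer: 5 4 8 9 6 3 1 7 2 / 6 7 1 5 4 2 3 9 8 / 2 9 3 7 8 1 5 4 6 / 8 1 4 6 7 5 9 2 3 / 9 3 2 8 1 4 7 6 5 / 7 6 5 3 2 9 8 1 4 / 1 5 7 2 3 6 4 8 9 / 4 2 9 1 5 8 6 3 7 / 3 8 6 4 9 7 2 5 1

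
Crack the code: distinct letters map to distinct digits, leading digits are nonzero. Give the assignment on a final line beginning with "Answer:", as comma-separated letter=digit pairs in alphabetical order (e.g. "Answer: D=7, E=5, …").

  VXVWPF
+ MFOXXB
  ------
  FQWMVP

Step 1. [col 1: F + B ≡ P (mod 10)] P=8 is one option consistent with column 1 (F + B ≡ P (mod 10), carry-in 0) — take it. So P=8.
Step 2. [col 1: F + B ≡ P (mod 10)] column 1 (F + B ≡ P (mod 10), carry-in 0) doesn't pin F yet; pick F=7 and continue, so F=7.
Step 3. [col 1: F + B ≡ P (mod 10)] column 1: given F=7, P=8, carry-in 0, and digits 7,8 already taken and all letters distinct, F+B≡P (mod 10) forces B=1, so B=1.
Step 4. [col 2: P + X ≡ V (mod 10)] column 2 (P + X ≡ V (mod 10), carry-in 0) doesn't pin V yet; pick V=4 and continue. So V=4.
Step 5. [col 2: P + X ≡ V (mod 10)] column 2: given P=8, V=4, carry-in 0, and digits 1,4,7,8 already taken and all letters distinct, P+X≡V (mod 10) forces X=6. So X=6.
Step 6. [col 3: W + X ≡ M (mod 10)] W=5 is one option consistent with column 3 (W + X ≡ M (mod 10), carry-in 1) — take it ⇒ W=5.
Step 7. [col 3: W + X ≡ M (mod 10)] from column 3 (W=5, X=6, carry-in 1, digits 1,4,5,6,7,8 already taken and all letters distinct): M must equal 2. So M=2.
Step 8. [col 4: V + O ≡ W (mod 10)] column 4: given V=4, W=5, carry-in 1, and digits 1,2,4,5,6,7,8 already taken and all letters distinct, V+O≡W (mod 10) forces O=0, so O=0.
Step 9. [col 5: X + F ≡ Q (mod 10)] from column 5 (X=6, F=7, carry-in 0, digits 0,1,2,4,5,6,7,8 already taken and all letters distinct): Q must equal 3 ⇒ Q=3.

Answer: B=1, F=7, M=2, O=0, P=8, Q=3, V=4, W=5, X=6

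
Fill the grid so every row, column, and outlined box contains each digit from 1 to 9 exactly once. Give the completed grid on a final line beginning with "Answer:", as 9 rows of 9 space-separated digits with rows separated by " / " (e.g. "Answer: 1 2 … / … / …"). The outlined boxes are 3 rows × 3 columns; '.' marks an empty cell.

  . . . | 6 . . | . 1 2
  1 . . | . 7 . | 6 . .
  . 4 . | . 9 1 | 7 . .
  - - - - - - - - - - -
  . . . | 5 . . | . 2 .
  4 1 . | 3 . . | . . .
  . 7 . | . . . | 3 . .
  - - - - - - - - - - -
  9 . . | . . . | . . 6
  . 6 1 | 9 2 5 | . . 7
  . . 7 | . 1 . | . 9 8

Step 1. [r7c3∈{2,3,4,5,8}] across col 3, 4 lands solely at r7c3 ⇒ r7c3=4.
Step 2. [r1c5∈{3,4,5,8}] 5 has one home in col 5: r1c5. So r1c5=5.
Step 3. [r4c6∈{4,6,7,8,9}] in row 4, 7 fits only at r4c6, so r4c6=7.
Step 4. [r8c1∈{3,8}] 8 has one home in row 8: r8c1, so r8c1=8.
Step 5. [r7c5∈{3,8}] r7c5 is the only open cell in col 5 admitting 3. So r7c5=3.
Step 6. [r7c8∈{5}] only 5 remains possible at r7c8. So r7c8=5.
Step 7. [r7c6∈{8}] nothing but 8 survives at r7c6 ⇒ r7c6=8.
Step 8. [r5c7∈{5,8,9}] 5 has one home in col 7: r5c7 ⇒ r5c7=5.
Step 9. [r5c9∈{9}] only 9 remains possible at r5c9, so r5c9=9.
Step 10. [r7c2∈{2}] r7c2 is down to just 2, so r7c2=2.
Step 11. [r1c7∈{4,8,9}] r1c7 is the only open cell in col 7 admitting 9. So r1c7=9.
Step 12. [r4c7∈{1,4,8}] 8 has one home in col 7: r4c7. So r4c7=8.
Step 13. [r1c6∈{3,4}] r1c6 is the only open cell in row 1 admitting 4. So r1c6=4.
Step 14. [r2c6∈{2,3}] r2c6 is the only open cell in col 6 admitting 3. So r2c6=3.
Step 15. [r3c9∈{3,5}] 3 has one home in col 9: r3c9. So r3c9=3.
Step 16. [r6c4∈{1,2,4,8}] col 4 places 1 nowhere but r6c4. So r6c4=1.
Step 17. [r6c9∈{4}] only 4 remains possible at r6c9 ⇒ r6c9=4.
Step 18. [r6c8∈{6}] r6c8 is down to just 6 ⇒ r6c8=6.
Step 19. [r3c8∈{8}] r3c8's peers cover all but 8, so r3c8=8.
Step 20. [r2c4∈{2,8}] r2c4 is the only open cell in col 4 admitting 8. So r2c4=8.
Step 21. [r2c3∈{2,5,9}] across row 2, 2 lands solely at r2c3. So r2c3=2.
Step 22. [r1c2∈{3,8}] across col 2, 8 lands solely at r1c2. So r1c2=8.
Step 23. [r8c7∈{4}] only 4 remains possible at r8c7. So r8c7=4.
Step 24. [r2c2∈{5,9}] in row 2, 9 fits only at r2c2. So r2c2=9.
Step 25. [r4c3∈{3,6,9}] across row 4, 9 lands solely at r4c3. So r4c3=9.
Step 26. [r5c6∈{2,6}] 2 has one home in row 5: r5c6 ⇒ r5c6=2.
Step 27. [r4c2∈{3}] r4c2 is down to just 3 ⇒ r4c2=3.
Step 28. [r4c1∈{6}] only 6 remains possible at r4c1, so r4c1=6.
Step 29. [r3c1∈{5}] r3c1 is down to just 5 ⇒ r3c1=5.
Step 30. [r5c3∈{8}] nothing but 8 survives at r5c3, so r5c3=8.
Step 31. [r1c3∈{3}] r1c3 is down to just 3. So r1c3=3.
Step 32. [r2c8∈{4}] r2c8 is down to just 4 ⇒ r2c8=4.
Step 33. [r9c1∈{3}] r9c1 is down to just 3. So r9c1=3.
Step 34. [r5c8∈{7}] nothing but 7 survives at r5c8. So r5c8=7.
Step 35. [r9c7∈{2}] r9c7's peers cover all but 2 ⇒ r9c7=2.
Step 36. [r4c9∈{1}] only 1 remains possible at r4c9 ⇒ r4c9=1.
Step 37. [r5c5∈{6}] nothing but 6 survives at r5c5. So r5c5=6.
Step 38. [r8c8∈{3}] r8c8 has the single candidate 3, so r8c8=3.
Step 39. [r9c6∈{6}] only 6 remains possible at r9c6 ⇒ r9c6=6.
Step 40. [r3c3∈{6}] only 6 remains possible at r3c3, so r3c3=6.
Step 41. [r6c6∈{9}] nothing but 9 survives at r6c6, so r6c6=9.
Step 42. [r3c4∈{2}] nothing but 2 survives at r3c4 ⇒ r3c4=2.
Step 43. [r9c4∈{4}] r9c4 has the single candidate 4 ⇒ r9c4=4.
Step 44. [r6c5∈{8}] r6c5's peers cover all but 8 ⇒ r6c5=8.
Step 45. [r1c1∈{7}] nothing but 7 survives at r1c1. So r1c1=7.
Step 46. [r9c2∈{5}] only 5 remains possible at r9c2. So r9c2=5.
Step 47. [r2c9∈{5}] only 5 remains possible at r2c9 ⇒ r2c9=5.
Step 48. [r7c7∈{1}] r7c7 is down to just 1, so r7c7=1.
Step 49. [r6c3∈{5}] r6c3 has the single candidate 5, so r6c3=5.
Step 50. [r4c5∈{4}] r4c5 is down to just 4. So r4c5=4.
Step 51. [r7c4∈{7}] only 7 remains possible at r7c4. So r7c4=7.
Step 52. [r6c1∈{2}] r6c1 is down to just 2, so r6c1=2.

Answer: 7 8 3 6 5 4 9 1 2 / 1 9 2 8 7 3 6 4 5 / 5 4 6 2 9 1 7 8 3 / 6 3 9 5 4 7 8 2 1 / 4 1 8 3 6 2 5 7 9 / 2 7 5 1 8 9 3 6 4 / 9 2 4 7 3 8 1 5 6 / 8 6 1 9 2 5 4 3 7 / 3 5 7 4 1 6 2 9 8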